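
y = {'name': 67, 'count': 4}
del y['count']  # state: {'name': 67}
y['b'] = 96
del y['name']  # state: {'b': 96}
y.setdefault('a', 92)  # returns 92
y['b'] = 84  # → {'b': 84, 'a': 92}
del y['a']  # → {'b': 84}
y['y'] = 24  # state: {'b': 84, 'y': 24}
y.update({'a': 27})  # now {'b': 84, 'y': 24, 'a': 27}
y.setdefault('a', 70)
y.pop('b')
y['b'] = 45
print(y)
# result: {'y': 24, 'a': 27, 'b': 45}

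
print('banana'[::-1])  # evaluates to ananab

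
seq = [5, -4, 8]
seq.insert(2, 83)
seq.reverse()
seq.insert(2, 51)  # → [8, 83, 51, -4, 5]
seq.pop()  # 5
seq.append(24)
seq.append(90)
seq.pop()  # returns 90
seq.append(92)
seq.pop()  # 92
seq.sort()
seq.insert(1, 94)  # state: [-4, 94, 8, 24, 51, 83]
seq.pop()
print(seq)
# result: [-4, 94, 8, 24, 51]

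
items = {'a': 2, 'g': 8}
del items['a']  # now {'g': 8}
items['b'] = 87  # {'g': 8, 'b': 87}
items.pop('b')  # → 87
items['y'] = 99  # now {'g': 8, 'y': 99}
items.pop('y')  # 99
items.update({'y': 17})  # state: {'g': 8, 'y': 17}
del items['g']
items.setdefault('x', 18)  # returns 18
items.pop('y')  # 17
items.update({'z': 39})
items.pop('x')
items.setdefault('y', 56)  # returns 56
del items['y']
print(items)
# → {'z': 39}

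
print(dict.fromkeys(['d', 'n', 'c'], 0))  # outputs {'d': 0, 'n': 0, 'c': 0}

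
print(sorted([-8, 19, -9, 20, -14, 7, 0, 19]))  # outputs [-14, -9, -8, 0, 7, 19, 19, 20]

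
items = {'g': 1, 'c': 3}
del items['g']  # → {'c': 3}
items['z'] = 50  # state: {'c': 3, 'z': 50}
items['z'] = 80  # {'c': 3, 'z': 80}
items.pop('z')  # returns 80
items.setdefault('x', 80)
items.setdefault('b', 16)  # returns 16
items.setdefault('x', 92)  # 80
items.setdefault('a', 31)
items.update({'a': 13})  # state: {'c': 3, 'x': 80, 'b': 16, 'a': 13}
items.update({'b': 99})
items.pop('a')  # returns 13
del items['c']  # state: {'x': 80, 'b': 99}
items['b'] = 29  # {'x': 80, 'b': 29}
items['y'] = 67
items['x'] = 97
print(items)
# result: {'x': 97, 'b': 29, 'y': 67}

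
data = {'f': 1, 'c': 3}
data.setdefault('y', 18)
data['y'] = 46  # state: {'f': 1, 'c': 3, 'y': 46}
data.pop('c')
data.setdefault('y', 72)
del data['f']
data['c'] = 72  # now {'y': 46, 'c': 72}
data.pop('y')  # 46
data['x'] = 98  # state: {'c': 72, 'x': 98}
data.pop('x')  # 98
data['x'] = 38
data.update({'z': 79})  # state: {'c': 72, 'x': 38, 'z': 79}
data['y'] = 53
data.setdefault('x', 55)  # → 38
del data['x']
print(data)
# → {'c': 72, 'z': 79, 'y': 53}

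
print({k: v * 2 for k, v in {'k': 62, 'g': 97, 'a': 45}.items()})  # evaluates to {'k': 124, 'g': 194, 'a': 90}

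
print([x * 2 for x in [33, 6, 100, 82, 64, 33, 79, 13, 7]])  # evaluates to [66, 12, 200, 164, 128, 66, 158, 26, 14]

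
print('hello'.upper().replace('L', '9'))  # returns HE99O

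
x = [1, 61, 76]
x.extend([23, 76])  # [1, 61, 76, 23, 76]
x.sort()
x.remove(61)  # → [1, 23, 76, 76]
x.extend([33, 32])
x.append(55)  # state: [1, 23, 76, 76, 33, 32, 55]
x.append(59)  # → [1, 23, 76, 76, 33, 32, 55, 59]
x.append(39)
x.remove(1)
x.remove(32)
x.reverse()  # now [39, 59, 55, 33, 76, 76, 23]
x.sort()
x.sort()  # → [23, 33, 39, 55, 59, 76, 76]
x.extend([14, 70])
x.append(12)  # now [23, 33, 39, 55, 59, 76, 76, 14, 70, 12]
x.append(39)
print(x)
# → [23, 33, 39, 55, 59, 76, 76, 14, 70, 12, 39]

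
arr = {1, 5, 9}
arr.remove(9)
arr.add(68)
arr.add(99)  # {1, 5, 68, 99}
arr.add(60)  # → {1, 5, 60, 68, 99}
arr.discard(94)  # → {1, 5, 60, 68, 99}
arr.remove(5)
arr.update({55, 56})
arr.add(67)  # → {1, 55, 56, 60, 67, 68, 99}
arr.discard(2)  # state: {1, 55, 56, 60, 67, 68, 99}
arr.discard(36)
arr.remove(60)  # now {1, 55, 56, 67, 68, 99}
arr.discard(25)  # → {1, 55, 56, 67, 68, 99}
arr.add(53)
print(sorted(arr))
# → [1, 53, 55, 56, 67, 68, 99]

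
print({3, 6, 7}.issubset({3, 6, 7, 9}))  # True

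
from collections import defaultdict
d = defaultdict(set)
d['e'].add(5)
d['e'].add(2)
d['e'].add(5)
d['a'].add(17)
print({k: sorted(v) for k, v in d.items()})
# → {'e': [2, 5], 'a': [17]}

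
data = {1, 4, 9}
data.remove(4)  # {1, 9}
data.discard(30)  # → {1, 9}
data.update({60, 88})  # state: {1, 9, 60, 88}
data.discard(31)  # {1, 9, 60, 88}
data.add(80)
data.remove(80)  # {1, 9, 60, 88}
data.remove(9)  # {1, 60, 88}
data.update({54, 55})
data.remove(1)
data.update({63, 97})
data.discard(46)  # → {54, 55, 60, 63, 88, 97}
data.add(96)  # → {54, 55, 60, 63, 88, 96, 97}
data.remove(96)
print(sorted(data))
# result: [54, 55, 60, 63, 88, 97]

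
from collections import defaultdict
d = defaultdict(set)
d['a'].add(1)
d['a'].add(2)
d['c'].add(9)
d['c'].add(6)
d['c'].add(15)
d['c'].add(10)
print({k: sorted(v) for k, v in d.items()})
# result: {'a': [1, 2], 'c': [6, 9, 10, 15]}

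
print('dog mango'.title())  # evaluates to Dog Mango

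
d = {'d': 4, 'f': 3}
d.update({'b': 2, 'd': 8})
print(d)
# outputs {'d': 8, 'f': 3, 'b': 2}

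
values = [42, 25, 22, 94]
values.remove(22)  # [42, 25, 94]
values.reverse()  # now [94, 25, 42]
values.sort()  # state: [25, 42, 94]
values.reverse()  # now [94, 42, 25]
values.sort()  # [25, 42, 94]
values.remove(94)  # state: [25, 42]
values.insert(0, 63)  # [63, 25, 42]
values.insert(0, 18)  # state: [18, 63, 25, 42]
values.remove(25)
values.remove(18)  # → [63, 42]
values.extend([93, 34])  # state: [63, 42, 93, 34]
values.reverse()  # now [34, 93, 42, 63]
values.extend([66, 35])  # [34, 93, 42, 63, 66, 35]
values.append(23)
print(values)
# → [34, 93, 42, 63, 66, 35, 23]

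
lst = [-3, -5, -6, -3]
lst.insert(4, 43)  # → [-3, -5, -6, -3, 43]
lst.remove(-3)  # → [-5, -6, -3, 43]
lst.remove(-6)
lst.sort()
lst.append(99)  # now [-5, -3, 43, 99]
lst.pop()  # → 99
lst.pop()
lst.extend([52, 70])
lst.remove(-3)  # [-5, 52, 70]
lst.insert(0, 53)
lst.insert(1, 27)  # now [53, 27, -5, 52, 70]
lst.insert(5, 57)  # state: [53, 27, -5, 52, 70, 57]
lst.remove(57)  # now [53, 27, -5, 52, 70]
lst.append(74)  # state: [53, 27, -5, 52, 70, 74]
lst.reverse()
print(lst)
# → [74, 70, 52, -5, 27, 53]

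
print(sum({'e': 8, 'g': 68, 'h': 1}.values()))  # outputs 77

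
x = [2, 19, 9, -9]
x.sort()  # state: [-9, 2, 9, 19]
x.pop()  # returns 19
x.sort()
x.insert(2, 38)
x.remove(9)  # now [-9, 2, 38]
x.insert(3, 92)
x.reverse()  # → [92, 38, 2, -9]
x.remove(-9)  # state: [92, 38, 2]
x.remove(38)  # [92, 2]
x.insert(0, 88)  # [88, 92, 2]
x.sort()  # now [2, 88, 92]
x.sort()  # [2, 88, 92]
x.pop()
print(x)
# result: [2, 88]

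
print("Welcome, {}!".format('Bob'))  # Welcome, Bob!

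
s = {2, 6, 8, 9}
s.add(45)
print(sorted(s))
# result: [2, 6, 8, 9, 45]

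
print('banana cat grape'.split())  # ['banana', 'cat', 'grape']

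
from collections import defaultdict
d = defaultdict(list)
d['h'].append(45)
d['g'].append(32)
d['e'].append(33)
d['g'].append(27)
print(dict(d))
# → {'h': [45], 'g': [32, 27], 'e': [33]}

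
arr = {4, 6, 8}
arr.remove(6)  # {4, 8}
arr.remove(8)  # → {4}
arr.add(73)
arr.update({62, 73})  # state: {4, 62, 73}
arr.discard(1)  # {4, 62, 73}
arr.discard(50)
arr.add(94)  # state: {4, 62, 73, 94}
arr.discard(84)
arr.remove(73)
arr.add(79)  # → {4, 62, 79, 94}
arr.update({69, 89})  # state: {4, 62, 69, 79, 89, 94}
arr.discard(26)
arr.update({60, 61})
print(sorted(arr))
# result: [4, 60, 61, 62, 69, 79, 89, 94]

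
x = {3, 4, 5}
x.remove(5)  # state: {3, 4}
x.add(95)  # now {3, 4, 95}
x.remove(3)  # {4, 95}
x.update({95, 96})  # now {4, 95, 96}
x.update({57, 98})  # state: {4, 57, 95, 96, 98}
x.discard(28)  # {4, 57, 95, 96, 98}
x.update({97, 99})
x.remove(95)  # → {4, 57, 96, 97, 98, 99}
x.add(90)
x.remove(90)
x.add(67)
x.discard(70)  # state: {4, 57, 67, 96, 97, 98, 99}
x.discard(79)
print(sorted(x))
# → [4, 57, 67, 96, 97, 98, 99]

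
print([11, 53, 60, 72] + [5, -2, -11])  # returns [11, 53, 60, 72, 5, -2, -11]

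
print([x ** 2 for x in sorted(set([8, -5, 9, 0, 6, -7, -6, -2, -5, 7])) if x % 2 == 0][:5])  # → [36, 4, 0, 36, 64]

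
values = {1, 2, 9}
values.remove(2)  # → {1, 9}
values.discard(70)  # {1, 9}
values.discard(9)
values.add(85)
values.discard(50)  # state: {1, 85}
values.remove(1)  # {85}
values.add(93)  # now {85, 93}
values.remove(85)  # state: {93}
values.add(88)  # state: {88, 93}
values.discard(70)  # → {88, 93}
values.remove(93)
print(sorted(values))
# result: [88]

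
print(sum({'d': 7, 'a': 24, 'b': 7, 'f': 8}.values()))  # 46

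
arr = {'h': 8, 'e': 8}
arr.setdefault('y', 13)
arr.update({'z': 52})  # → {'h': 8, 'e': 8, 'y': 13, 'z': 52}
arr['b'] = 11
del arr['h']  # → {'e': 8, 'y': 13, 'z': 52, 'b': 11}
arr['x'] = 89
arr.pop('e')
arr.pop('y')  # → 13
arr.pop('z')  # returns 52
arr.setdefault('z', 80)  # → 80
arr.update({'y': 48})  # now {'b': 11, 'x': 89, 'z': 80, 'y': 48}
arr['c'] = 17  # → {'b': 11, 'x': 89, 'z': 80, 'y': 48, 'c': 17}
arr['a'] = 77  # {'b': 11, 'x': 89, 'z': 80, 'y': 48, 'c': 17, 'a': 77}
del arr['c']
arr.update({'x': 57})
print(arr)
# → {'b': 11, 'x': 57, 'z': 80, 'y': 48, 'a': 77}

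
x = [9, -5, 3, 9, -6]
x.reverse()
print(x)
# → [-6, 9, 3, -5, 9]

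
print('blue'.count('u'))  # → 1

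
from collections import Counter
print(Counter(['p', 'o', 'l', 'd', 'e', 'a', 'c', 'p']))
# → Counter({'p': 2, 'o': 1, 'l': 1, 'd': 1, 'e': 1, 'a': 1, 'c': 1})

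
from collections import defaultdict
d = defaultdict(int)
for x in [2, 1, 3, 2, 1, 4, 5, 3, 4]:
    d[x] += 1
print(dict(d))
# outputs {2: 2, 1: 2, 3: 2, 4: 2, 5: 1}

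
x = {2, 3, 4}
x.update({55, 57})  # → {2, 3, 4, 55, 57}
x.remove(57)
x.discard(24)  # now {2, 3, 4, 55}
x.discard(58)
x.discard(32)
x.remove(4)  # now {2, 3, 55}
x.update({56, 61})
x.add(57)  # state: {2, 3, 55, 56, 57, 61}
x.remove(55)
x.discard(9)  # {2, 3, 56, 57, 61}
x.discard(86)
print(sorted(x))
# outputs [2, 3, 56, 57, 61]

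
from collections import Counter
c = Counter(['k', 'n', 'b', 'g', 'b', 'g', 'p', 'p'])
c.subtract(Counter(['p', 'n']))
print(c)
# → Counter({'b': 2, 'g': 2, 'k': 1, 'p': 1, 'n': 0})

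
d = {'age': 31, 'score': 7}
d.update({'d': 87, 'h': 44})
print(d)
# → {'age': 31, 'score': 7, 'd': 87, 'h': 44}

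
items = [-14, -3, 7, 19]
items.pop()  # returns 19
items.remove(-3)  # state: [-14, 7]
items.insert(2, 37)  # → [-14, 7, 37]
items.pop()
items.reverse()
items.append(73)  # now [7, -14, 73]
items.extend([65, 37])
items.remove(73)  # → [7, -14, 65, 37]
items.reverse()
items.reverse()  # [7, -14, 65, 37]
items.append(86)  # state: [7, -14, 65, 37, 86]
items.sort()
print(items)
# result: [-14, 7, 37, 65, 86]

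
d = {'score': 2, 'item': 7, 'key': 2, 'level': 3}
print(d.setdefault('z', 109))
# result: 109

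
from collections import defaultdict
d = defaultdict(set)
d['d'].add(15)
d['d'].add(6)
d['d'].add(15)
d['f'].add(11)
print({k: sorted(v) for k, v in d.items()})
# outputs {'d': [6, 15], 'f': [11]}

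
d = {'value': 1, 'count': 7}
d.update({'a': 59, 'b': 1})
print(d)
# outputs {'value': 1, 'count': 7, 'a': 59, 'b': 1}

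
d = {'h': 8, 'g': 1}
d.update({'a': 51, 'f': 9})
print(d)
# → {'h': 8, 'g': 1, 'a': 51, 'f': 9}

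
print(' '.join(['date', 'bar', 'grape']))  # date bar grape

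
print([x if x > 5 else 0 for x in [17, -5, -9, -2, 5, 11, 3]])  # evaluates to [17, 0, 0, 0, 0, 11, 0]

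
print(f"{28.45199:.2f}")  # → 28.45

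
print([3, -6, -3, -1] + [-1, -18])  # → [3, -6, -3, -1, -1, -18]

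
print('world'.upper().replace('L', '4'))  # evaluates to WOR4D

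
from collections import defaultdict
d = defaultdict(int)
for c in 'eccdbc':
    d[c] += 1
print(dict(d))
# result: {'e': 1, 'c': 3, 'd': 1, 'b': 1}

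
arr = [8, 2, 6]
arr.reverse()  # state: [6, 2, 8]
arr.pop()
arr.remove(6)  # [2]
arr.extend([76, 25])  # [2, 76, 25]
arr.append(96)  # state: [2, 76, 25, 96]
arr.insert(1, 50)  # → [2, 50, 76, 25, 96]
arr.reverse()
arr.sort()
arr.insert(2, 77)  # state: [2, 25, 77, 50, 76, 96]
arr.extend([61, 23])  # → [2, 25, 77, 50, 76, 96, 61, 23]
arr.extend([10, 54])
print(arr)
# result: [2, 25, 77, 50, 76, 96, 61, 23, 10, 54]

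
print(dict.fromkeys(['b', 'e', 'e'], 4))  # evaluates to {'b': 4, 'e': 4}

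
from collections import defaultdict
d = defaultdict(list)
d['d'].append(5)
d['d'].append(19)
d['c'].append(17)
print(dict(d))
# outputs {'d': [5, 19], 'c': [17]}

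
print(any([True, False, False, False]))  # True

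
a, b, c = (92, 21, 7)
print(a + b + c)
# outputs 120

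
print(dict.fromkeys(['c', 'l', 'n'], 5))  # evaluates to {'c': 5, 'l': 5, 'n': 5}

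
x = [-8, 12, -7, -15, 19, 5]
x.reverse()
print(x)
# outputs [5, 19, -15, -7, 12, -8]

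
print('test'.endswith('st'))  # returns True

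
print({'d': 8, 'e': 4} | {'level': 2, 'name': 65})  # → {'d': 8, 'e': 4, 'level': 2, 'name': 65}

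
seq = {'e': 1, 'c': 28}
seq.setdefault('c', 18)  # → 28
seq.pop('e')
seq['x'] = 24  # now {'c': 28, 'x': 24}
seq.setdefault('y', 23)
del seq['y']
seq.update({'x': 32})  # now {'c': 28, 'x': 32}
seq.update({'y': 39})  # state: {'c': 28, 'x': 32, 'y': 39}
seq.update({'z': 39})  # {'c': 28, 'x': 32, 'y': 39, 'z': 39}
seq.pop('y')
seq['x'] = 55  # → {'c': 28, 'x': 55, 'z': 39}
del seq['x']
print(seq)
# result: {'c': 28, 'z': 39}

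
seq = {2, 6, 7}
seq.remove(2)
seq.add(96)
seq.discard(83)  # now {6, 7, 96}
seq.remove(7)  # {6, 96}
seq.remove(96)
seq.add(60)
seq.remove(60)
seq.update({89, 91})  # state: {6, 89, 91}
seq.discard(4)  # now {6, 89, 91}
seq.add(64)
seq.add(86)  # {6, 64, 86, 89, 91}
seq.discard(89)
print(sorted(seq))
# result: [6, 64, 86, 91]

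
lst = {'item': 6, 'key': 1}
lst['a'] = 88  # {'item': 6, 'key': 1, 'a': 88}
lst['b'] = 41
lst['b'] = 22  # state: {'item': 6, 'key': 1, 'a': 88, 'b': 22}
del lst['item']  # {'key': 1, 'a': 88, 'b': 22}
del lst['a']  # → {'key': 1, 'b': 22}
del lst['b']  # {'key': 1}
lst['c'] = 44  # {'key': 1, 'c': 44}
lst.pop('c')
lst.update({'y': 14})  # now {'key': 1, 'y': 14}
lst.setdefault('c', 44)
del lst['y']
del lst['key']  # {'c': 44}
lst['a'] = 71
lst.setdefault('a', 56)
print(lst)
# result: {'c': 44, 'a': 71}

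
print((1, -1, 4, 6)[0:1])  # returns (1,)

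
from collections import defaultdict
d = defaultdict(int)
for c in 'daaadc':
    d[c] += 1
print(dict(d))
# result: {'d': 2, 'a': 3, 'c': 1}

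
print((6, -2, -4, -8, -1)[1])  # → -2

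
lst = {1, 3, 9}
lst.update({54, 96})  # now {1, 3, 9, 54, 96}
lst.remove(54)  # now {1, 3, 9, 96}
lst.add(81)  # {1, 3, 9, 81, 96}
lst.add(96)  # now {1, 3, 9, 81, 96}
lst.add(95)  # {1, 3, 9, 81, 95, 96}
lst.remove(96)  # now {1, 3, 9, 81, 95}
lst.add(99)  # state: {1, 3, 9, 81, 95, 99}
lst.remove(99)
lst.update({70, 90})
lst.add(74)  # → {1, 3, 9, 70, 74, 81, 90, 95}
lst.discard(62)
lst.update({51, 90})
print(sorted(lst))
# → [1, 3, 9, 51, 70, 74, 81, 90, 95]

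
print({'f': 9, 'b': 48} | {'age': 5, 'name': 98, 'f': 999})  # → {'f': 999, 'b': 48, 'age': 5, 'name': 98}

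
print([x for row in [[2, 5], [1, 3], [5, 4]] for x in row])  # [2, 5, 1, 3, 5, 4]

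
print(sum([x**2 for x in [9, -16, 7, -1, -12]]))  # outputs 531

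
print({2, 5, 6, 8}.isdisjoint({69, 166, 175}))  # True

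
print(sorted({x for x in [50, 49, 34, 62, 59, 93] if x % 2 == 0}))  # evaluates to [34, 50, 62]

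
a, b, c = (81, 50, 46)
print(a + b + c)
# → 177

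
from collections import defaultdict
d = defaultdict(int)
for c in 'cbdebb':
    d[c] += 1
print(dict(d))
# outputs {'c': 1, 'b': 3, 'd': 1, 'e': 1}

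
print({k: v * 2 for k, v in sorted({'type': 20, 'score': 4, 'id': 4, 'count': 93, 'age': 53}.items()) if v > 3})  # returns {'age': 106, 'count': 186, 'id': 8, 'score': 8, 'type': 40}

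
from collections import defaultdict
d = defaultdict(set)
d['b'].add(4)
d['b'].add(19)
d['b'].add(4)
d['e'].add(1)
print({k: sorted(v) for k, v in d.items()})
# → {'b': [4, 19], 'e': [1]}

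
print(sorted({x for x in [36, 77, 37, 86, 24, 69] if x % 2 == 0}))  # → [24, 36, 86]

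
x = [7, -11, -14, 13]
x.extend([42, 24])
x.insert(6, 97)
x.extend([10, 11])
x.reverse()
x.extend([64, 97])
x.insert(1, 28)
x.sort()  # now [-14, -11, 7, 10, 11, 13, 24, 28, 42, 64, 97, 97]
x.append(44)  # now [-14, -11, 7, 10, 11, 13, 24, 28, 42, 64, 97, 97, 44]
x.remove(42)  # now [-14, -11, 7, 10, 11, 13, 24, 28, 64, 97, 97, 44]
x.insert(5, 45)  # [-14, -11, 7, 10, 11, 45, 13, 24, 28, 64, 97, 97, 44]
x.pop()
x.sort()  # [-14, -11, 7, 10, 11, 13, 24, 28, 45, 64, 97, 97]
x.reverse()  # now [97, 97, 64, 45, 28, 24, 13, 11, 10, 7, -11, -14]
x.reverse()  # [-14, -11, 7, 10, 11, 13, 24, 28, 45, 64, 97, 97]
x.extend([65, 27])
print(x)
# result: [-14, -11, 7, 10, 11, 13, 24, 28, 45, 64, 97, 97, 65, 27]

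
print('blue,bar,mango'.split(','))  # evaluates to ['blue', 'bar', 'mango']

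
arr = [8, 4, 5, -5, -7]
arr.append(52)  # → [8, 4, 5, -5, -7, 52]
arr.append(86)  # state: [8, 4, 5, -5, -7, 52, 86]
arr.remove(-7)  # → [8, 4, 5, -5, 52, 86]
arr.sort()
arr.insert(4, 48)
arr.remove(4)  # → [-5, 5, 8, 48, 52, 86]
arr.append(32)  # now [-5, 5, 8, 48, 52, 86, 32]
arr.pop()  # 32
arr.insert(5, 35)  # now [-5, 5, 8, 48, 52, 35, 86]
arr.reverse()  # [86, 35, 52, 48, 8, 5, -5]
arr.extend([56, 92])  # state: [86, 35, 52, 48, 8, 5, -5, 56, 92]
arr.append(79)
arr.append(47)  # [86, 35, 52, 48, 8, 5, -5, 56, 92, 79, 47]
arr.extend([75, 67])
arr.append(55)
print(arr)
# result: [86, 35, 52, 48, 8, 5, -5, 56, 92, 79, 47, 75, 67, 55]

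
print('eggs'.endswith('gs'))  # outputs True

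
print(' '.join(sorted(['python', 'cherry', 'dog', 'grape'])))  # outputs cherry dog grape python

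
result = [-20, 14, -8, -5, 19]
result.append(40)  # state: [-20, 14, -8, -5, 19, 40]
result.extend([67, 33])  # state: [-20, 14, -8, -5, 19, 40, 67, 33]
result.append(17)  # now [-20, 14, -8, -5, 19, 40, 67, 33, 17]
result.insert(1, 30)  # [-20, 30, 14, -8, -5, 19, 40, 67, 33, 17]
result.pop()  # 17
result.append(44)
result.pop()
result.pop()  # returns 33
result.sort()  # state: [-20, -8, -5, 14, 19, 30, 40, 67]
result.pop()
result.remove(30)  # [-20, -8, -5, 14, 19, 40]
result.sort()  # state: [-20, -8, -5, 14, 19, 40]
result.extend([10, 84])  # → [-20, -8, -5, 14, 19, 40, 10, 84]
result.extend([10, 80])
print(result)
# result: [-20, -8, -5, 14, 19, 40, 10, 84, 10, 80]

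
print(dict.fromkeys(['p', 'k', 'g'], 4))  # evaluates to {'p': 4, 'k': 4, 'g': 4}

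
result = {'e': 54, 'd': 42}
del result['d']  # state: {'e': 54}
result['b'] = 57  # {'e': 54, 'b': 57}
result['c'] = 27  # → {'e': 54, 'b': 57, 'c': 27}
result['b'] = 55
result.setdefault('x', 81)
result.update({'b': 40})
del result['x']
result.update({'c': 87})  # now {'e': 54, 'b': 40, 'c': 87}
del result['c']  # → {'e': 54, 'b': 40}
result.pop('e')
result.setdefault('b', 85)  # 40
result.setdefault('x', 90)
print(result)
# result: {'b': 40, 'x': 90}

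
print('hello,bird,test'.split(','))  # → ['hello', 'bird', 'test']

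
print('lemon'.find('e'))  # 1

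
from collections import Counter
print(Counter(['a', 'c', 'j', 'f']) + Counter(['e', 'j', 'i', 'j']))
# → Counter({'j': 3, 'a': 1, 'c': 1, 'f': 1, 'e': 1, 'i': 1})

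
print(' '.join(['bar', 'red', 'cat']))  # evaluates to bar red cat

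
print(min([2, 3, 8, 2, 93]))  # 2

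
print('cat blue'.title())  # Cat Blue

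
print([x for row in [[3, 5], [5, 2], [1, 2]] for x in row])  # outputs [3, 5, 5, 2, 1, 2]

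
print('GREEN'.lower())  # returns green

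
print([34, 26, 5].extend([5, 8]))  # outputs None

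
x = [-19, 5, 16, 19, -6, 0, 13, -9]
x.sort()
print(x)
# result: [-19, -9, -6, 0, 5, 13, 16, 19]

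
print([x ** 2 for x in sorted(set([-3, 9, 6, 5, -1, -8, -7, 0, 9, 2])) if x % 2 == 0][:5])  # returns [64, 0, 4, 36]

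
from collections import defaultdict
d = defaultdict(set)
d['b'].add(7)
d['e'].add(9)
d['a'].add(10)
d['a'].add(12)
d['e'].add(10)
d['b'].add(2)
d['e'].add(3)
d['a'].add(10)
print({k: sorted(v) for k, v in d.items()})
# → {'b': [2, 7], 'e': [3, 9, 10], 'a': [10, 12]}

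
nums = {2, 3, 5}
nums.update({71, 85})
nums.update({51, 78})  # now {2, 3, 5, 51, 71, 78, 85}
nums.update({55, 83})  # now {2, 3, 5, 51, 55, 71, 78, 83, 85}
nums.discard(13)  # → {2, 3, 5, 51, 55, 71, 78, 83, 85}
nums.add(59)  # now {2, 3, 5, 51, 55, 59, 71, 78, 83, 85}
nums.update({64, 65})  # {2, 3, 5, 51, 55, 59, 64, 65, 71, 78, 83, 85}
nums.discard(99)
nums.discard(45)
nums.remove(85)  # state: {2, 3, 5, 51, 55, 59, 64, 65, 71, 78, 83}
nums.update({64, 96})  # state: {2, 3, 5, 51, 55, 59, 64, 65, 71, 78, 83, 96}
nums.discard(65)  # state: {2, 3, 5, 51, 55, 59, 64, 71, 78, 83, 96}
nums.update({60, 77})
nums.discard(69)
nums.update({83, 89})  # {2, 3, 5, 51, 55, 59, 60, 64, 71, 77, 78, 83, 89, 96}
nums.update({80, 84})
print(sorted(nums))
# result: [2, 3, 5, 51, 55, 59, 60, 64, 71, 77, 78, 80, 83, 84, 89, 96]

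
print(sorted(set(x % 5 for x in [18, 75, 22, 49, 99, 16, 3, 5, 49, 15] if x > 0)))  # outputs [0, 1, 2, 3, 4]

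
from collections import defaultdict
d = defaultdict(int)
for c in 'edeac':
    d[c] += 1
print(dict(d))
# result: {'e': 2, 'd': 1, 'a': 1, 'c': 1}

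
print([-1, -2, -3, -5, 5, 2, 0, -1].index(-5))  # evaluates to 3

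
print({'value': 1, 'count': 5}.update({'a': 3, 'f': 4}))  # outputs None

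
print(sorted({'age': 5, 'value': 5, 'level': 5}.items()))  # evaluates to [('age', 5), ('level', 5), ('value', 5)]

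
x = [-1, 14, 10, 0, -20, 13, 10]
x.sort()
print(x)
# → [-20, -1, 0, 10, 10, 13, 14]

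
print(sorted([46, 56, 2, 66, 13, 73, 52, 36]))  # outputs [2, 13, 36, 46, 52, 56, 66, 73]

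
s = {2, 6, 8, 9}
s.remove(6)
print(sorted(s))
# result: [2, 8, 9]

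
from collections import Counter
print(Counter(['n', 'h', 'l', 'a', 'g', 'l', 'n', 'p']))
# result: Counter({'n': 2, 'l': 2, 'h': 1, 'a': 1, 'g': 1, 'p': 1})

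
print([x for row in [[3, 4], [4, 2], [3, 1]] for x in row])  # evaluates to [3, 4, 4, 2, 3, 1]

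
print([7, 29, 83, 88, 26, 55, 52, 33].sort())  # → None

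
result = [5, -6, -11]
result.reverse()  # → [-11, -6, 5]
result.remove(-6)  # [-11, 5]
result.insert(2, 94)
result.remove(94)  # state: [-11, 5]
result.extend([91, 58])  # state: [-11, 5, 91, 58]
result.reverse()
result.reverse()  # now [-11, 5, 91, 58]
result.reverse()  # [58, 91, 5, -11]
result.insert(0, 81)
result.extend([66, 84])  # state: [81, 58, 91, 5, -11, 66, 84]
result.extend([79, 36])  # [81, 58, 91, 5, -11, 66, 84, 79, 36]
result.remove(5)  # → [81, 58, 91, -11, 66, 84, 79, 36]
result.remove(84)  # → [81, 58, 91, -11, 66, 79, 36]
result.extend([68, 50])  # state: [81, 58, 91, -11, 66, 79, 36, 68, 50]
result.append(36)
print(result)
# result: [81, 58, 91, -11, 66, 79, 36, 68, 50, 36]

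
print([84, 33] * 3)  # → [84, 33, 84, 33, 84, 33]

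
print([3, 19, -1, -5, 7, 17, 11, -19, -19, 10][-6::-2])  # [7, -1, 3]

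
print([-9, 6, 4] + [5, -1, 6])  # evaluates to [-9, 6, 4, 5, -1, 6]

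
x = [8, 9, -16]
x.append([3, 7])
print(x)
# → [8, 9, -16, [3, 7]]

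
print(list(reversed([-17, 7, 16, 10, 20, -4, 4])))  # [4, -4, 20, 10, 16, 7, -17]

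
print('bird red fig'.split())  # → ['bird', 'red', 'fig']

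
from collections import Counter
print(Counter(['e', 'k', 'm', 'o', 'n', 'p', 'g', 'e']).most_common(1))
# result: [('e', 2)]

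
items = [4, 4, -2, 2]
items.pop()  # 2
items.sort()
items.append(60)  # [-2, 4, 4, 60]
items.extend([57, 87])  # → [-2, 4, 4, 60, 57, 87]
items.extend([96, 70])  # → [-2, 4, 4, 60, 57, 87, 96, 70]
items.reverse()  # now [70, 96, 87, 57, 60, 4, 4, -2]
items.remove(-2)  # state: [70, 96, 87, 57, 60, 4, 4]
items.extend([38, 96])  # [70, 96, 87, 57, 60, 4, 4, 38, 96]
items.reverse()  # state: [96, 38, 4, 4, 60, 57, 87, 96, 70]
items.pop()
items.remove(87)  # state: [96, 38, 4, 4, 60, 57, 96]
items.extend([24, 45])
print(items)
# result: [96, 38, 4, 4, 60, 57, 96, 24, 45]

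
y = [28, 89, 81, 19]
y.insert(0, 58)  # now [58, 28, 89, 81, 19]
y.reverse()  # [19, 81, 89, 28, 58]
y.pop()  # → 58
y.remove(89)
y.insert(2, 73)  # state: [19, 81, 73, 28]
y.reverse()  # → [28, 73, 81, 19]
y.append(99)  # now [28, 73, 81, 19, 99]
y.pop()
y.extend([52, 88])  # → [28, 73, 81, 19, 52, 88]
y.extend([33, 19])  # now [28, 73, 81, 19, 52, 88, 33, 19]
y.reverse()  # [19, 33, 88, 52, 19, 81, 73, 28]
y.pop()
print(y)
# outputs [19, 33, 88, 52, 19, 81, 73]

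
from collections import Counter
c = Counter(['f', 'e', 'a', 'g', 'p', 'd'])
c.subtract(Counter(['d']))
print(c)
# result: Counter({'f': 1, 'e': 1, 'a': 1, 'g': 1, 'p': 1, 'd': 0})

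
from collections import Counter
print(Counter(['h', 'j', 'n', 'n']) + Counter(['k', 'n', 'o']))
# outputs Counter({'n': 3, 'h': 1, 'j': 1, 'k': 1, 'o': 1})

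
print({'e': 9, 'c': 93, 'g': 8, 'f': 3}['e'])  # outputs 9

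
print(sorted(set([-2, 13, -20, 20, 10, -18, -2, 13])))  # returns [-20, -18, -2, 10, 13, 20]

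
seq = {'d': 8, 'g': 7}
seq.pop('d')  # 8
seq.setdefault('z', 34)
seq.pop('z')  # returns 34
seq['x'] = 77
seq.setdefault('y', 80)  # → 80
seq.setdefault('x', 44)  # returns 77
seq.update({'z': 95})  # {'g': 7, 'x': 77, 'y': 80, 'z': 95}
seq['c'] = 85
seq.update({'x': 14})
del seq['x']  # {'g': 7, 'y': 80, 'z': 95, 'c': 85}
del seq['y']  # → {'g': 7, 'z': 95, 'c': 85}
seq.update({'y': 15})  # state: {'g': 7, 'z': 95, 'c': 85, 'y': 15}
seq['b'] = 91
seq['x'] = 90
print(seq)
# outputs {'g': 7, 'z': 95, 'c': 85, 'y': 15, 'b': 91, 'x': 90}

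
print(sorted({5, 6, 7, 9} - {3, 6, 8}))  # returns [5, 7, 9]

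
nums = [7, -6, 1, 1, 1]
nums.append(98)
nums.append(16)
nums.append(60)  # [7, -6, 1, 1, 1, 98, 16, 60]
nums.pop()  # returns 60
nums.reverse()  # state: [16, 98, 1, 1, 1, -6, 7]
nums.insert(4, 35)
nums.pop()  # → 7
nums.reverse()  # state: [-6, 1, 35, 1, 1, 98, 16]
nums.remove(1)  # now [-6, 35, 1, 1, 98, 16]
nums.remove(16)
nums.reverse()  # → [98, 1, 1, 35, -6]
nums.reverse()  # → [-6, 35, 1, 1, 98]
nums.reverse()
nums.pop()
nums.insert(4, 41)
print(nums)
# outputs [98, 1, 1, 35, 41]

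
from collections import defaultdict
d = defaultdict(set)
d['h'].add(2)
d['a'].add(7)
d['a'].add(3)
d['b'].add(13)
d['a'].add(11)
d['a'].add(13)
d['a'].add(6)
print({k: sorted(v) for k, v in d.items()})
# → {'h': [2], 'a': [3, 6, 7, 11, 13], 'b': [13]}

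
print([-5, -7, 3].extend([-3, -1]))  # None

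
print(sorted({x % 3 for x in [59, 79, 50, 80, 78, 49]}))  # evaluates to [0, 1, 2]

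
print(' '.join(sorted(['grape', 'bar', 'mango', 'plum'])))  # bar grape mango plum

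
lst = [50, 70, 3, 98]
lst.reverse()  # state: [98, 3, 70, 50]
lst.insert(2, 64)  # [98, 3, 64, 70, 50]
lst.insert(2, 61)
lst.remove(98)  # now [3, 61, 64, 70, 50]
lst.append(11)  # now [3, 61, 64, 70, 50, 11]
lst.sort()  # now [3, 11, 50, 61, 64, 70]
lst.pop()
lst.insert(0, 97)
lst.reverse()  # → [64, 61, 50, 11, 3, 97]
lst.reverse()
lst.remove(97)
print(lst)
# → [3, 11, 50, 61, 64]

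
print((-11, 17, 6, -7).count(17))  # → 1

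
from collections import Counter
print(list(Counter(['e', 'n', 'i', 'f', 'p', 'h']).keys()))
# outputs ['e', 'n', 'i', 'f', 'p', 'h']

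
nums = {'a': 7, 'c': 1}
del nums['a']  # {'c': 1}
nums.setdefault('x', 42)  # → 42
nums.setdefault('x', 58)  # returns 42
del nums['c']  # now {'x': 42}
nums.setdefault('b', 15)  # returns 15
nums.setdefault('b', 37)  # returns 15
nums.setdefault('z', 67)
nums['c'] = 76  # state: {'x': 42, 'b': 15, 'z': 67, 'c': 76}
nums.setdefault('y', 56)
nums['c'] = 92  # {'x': 42, 'b': 15, 'z': 67, 'c': 92, 'y': 56}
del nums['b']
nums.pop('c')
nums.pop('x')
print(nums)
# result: {'z': 67, 'y': 56}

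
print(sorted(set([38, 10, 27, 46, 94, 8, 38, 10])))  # [8, 10, 27, 38, 46, 94]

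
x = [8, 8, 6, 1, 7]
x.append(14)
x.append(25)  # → [8, 8, 6, 1, 7, 14, 25]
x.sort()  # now [1, 6, 7, 8, 8, 14, 25]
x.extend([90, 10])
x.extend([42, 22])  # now [1, 6, 7, 8, 8, 14, 25, 90, 10, 42, 22]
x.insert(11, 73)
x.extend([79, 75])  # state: [1, 6, 7, 8, 8, 14, 25, 90, 10, 42, 22, 73, 79, 75]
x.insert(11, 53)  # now [1, 6, 7, 8, 8, 14, 25, 90, 10, 42, 22, 53, 73, 79, 75]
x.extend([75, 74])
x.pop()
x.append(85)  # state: [1, 6, 7, 8, 8, 14, 25, 90, 10, 42, 22, 53, 73, 79, 75, 75, 85]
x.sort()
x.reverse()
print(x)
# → [90, 85, 79, 75, 75, 73, 53, 42, 25, 22, 14, 10, 8, 8, 7, 6, 1]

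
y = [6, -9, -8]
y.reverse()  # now [-8, -9, 6]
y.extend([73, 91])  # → [-8, -9, 6, 73, 91]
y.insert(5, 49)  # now [-8, -9, 6, 73, 91, 49]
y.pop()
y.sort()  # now [-9, -8, 6, 73, 91]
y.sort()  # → [-9, -8, 6, 73, 91]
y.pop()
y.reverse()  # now [73, 6, -8, -9]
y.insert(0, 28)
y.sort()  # [-9, -8, 6, 28, 73]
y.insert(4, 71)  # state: [-9, -8, 6, 28, 71, 73]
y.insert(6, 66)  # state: [-9, -8, 6, 28, 71, 73, 66]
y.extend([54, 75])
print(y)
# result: [-9, -8, 6, 28, 71, 73, 66, 54, 75]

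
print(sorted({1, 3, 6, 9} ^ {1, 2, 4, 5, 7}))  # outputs [2, 3, 4, 5, 6, 7, 9]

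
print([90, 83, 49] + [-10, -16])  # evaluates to [90, 83, 49, -10, -16]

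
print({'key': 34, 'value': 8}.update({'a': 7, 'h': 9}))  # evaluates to None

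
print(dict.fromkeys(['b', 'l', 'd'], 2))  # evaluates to {'b': 2, 'l': 2, 'd': 2}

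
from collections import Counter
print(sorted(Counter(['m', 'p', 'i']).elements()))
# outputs ['i', 'm', 'p']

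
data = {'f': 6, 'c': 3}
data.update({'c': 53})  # {'f': 6, 'c': 53}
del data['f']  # {'c': 53}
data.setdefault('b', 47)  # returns 47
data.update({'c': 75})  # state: {'c': 75, 'b': 47}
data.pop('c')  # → 75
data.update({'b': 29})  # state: {'b': 29}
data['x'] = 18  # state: {'b': 29, 'x': 18}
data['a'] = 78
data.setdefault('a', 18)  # 78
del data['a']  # {'b': 29, 'x': 18}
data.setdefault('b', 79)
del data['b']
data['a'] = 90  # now {'x': 18, 'a': 90}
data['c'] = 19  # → {'x': 18, 'a': 90, 'c': 19}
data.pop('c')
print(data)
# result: {'x': 18, 'a': 90}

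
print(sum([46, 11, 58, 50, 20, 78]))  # 263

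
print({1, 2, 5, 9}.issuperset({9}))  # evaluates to True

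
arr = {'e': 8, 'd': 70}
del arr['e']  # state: {'d': 70}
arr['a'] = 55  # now {'d': 70, 'a': 55}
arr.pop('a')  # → 55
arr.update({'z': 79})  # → {'d': 70, 'z': 79}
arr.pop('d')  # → 70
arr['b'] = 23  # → {'z': 79, 'b': 23}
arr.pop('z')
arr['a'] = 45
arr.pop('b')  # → 23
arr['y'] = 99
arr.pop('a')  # 45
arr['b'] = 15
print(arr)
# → {'y': 99, 'b': 15}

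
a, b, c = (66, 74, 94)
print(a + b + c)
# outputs 234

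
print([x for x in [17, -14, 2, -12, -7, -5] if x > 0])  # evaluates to [17, 2]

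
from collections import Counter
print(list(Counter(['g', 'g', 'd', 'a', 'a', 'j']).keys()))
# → ['g', 'd', 'a', 'j']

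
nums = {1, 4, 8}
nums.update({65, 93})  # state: {1, 4, 8, 65, 93}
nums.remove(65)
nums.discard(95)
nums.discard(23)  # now {1, 4, 8, 93}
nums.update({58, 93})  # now {1, 4, 8, 58, 93}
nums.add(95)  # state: {1, 4, 8, 58, 93, 95}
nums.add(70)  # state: {1, 4, 8, 58, 70, 93, 95}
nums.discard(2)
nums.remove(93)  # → {1, 4, 8, 58, 70, 95}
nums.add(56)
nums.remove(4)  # {1, 8, 56, 58, 70, 95}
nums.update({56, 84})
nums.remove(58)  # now {1, 8, 56, 70, 84, 95}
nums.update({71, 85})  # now {1, 8, 56, 70, 71, 84, 85, 95}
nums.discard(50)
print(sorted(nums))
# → [1, 8, 56, 70, 71, 84, 85, 95]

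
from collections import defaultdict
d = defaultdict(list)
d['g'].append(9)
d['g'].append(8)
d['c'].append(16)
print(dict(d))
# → {'g': [9, 8], 'c': [16]}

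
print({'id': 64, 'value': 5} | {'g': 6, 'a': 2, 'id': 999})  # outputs {'id': 999, 'value': 5, 'g': 6, 'a': 2}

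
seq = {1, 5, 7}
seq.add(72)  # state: {1, 5, 7, 72}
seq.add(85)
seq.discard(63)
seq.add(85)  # {1, 5, 7, 72, 85}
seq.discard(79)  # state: {1, 5, 7, 72, 85}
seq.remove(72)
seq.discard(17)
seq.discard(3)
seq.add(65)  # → {1, 5, 7, 65, 85}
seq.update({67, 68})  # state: {1, 5, 7, 65, 67, 68, 85}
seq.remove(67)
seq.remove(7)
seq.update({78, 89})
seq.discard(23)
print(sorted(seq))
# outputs [1, 5, 65, 68, 78, 85, 89]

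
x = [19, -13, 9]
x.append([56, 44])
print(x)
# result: [19, -13, 9, [56, 44]]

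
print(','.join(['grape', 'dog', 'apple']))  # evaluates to grape,dog,apple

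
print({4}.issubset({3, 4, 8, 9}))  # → True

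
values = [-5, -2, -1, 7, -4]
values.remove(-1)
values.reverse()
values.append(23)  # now [-4, 7, -2, -5, 23]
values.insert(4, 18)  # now [-4, 7, -2, -5, 18, 23]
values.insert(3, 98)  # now [-4, 7, -2, 98, -5, 18, 23]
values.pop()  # 23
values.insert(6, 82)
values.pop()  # 82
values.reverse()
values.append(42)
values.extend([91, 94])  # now [18, -5, 98, -2, 7, -4, 42, 91, 94]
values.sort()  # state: [-5, -4, -2, 7, 18, 42, 91, 94, 98]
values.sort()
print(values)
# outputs [-5, -4, -2, 7, 18, 42, 91, 94, 98]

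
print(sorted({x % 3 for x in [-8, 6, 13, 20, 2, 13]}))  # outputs [0, 1, 2]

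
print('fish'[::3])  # fh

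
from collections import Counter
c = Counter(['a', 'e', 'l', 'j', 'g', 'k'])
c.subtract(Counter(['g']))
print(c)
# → Counter({'a': 1, 'e': 1, 'l': 1, 'j': 1, 'k': 1, 'g': 0})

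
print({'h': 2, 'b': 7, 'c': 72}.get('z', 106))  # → 106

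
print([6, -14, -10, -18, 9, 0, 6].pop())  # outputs 6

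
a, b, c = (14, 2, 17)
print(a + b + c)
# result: 33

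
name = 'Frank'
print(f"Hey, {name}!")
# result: Hey, Frank!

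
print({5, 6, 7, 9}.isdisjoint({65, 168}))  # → True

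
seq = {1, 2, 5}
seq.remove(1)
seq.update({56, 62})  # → {2, 5, 56, 62}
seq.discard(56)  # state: {2, 5, 62}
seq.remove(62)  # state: {2, 5}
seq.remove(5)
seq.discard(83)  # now {2}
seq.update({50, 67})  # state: {2, 50, 67}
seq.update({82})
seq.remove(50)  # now {2, 67, 82}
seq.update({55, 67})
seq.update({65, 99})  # {2, 55, 65, 67, 82, 99}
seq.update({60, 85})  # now {2, 55, 60, 65, 67, 82, 85, 99}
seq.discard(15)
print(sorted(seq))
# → [2, 55, 60, 65, 67, 82, 85, 99]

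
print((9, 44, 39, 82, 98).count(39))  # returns 1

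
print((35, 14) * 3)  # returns (35, 14, 35, 14, 35, 14)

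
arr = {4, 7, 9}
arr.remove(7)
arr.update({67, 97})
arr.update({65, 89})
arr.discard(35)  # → {4, 9, 65, 67, 89, 97}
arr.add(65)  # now {4, 9, 65, 67, 89, 97}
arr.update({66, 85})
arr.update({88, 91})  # {4, 9, 65, 66, 67, 85, 88, 89, 91, 97}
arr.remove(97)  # {4, 9, 65, 66, 67, 85, 88, 89, 91}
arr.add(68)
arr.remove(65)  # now {4, 9, 66, 67, 68, 85, 88, 89, 91}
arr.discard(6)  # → {4, 9, 66, 67, 68, 85, 88, 89, 91}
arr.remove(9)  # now {4, 66, 67, 68, 85, 88, 89, 91}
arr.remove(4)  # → {66, 67, 68, 85, 88, 89, 91}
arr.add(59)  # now {59, 66, 67, 68, 85, 88, 89, 91}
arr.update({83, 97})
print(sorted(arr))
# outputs [59, 66, 67, 68, 83, 85, 88, 89, 91, 97]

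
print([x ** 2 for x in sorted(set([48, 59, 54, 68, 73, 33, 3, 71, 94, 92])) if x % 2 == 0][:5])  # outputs [2304, 2916, 4624, 8464, 8836]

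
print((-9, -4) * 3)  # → (-9, -4, -9, -4, -9, -4)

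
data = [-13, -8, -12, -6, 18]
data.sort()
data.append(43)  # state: [-13, -12, -8, -6, 18, 43]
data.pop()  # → 43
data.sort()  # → [-13, -12, -8, -6, 18]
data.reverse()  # [18, -6, -8, -12, -13]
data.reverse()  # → [-13, -12, -8, -6, 18]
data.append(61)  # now [-13, -12, -8, -6, 18, 61]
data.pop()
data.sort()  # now [-13, -12, -8, -6, 18]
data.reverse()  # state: [18, -6, -8, -12, -13]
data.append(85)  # [18, -6, -8, -12, -13, 85]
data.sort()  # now [-13, -12, -8, -6, 18, 85]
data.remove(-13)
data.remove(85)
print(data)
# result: [-12, -8, -6, 18]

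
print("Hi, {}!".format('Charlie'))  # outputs Hi, Charlie!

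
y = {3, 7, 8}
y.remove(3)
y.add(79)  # {7, 8, 79}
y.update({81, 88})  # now {7, 8, 79, 81, 88}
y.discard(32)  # {7, 8, 79, 81, 88}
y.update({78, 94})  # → {7, 8, 78, 79, 81, 88, 94}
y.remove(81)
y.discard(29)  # {7, 8, 78, 79, 88, 94}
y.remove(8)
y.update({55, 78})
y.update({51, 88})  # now {7, 51, 55, 78, 79, 88, 94}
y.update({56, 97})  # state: {7, 51, 55, 56, 78, 79, 88, 94, 97}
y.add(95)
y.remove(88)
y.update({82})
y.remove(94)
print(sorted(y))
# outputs [7, 51, 55, 56, 78, 79, 82, 95, 97]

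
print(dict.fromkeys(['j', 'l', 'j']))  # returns {'j': None, 'l': None}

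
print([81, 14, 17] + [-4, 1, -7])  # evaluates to [81, 14, 17, -4, 1, -7]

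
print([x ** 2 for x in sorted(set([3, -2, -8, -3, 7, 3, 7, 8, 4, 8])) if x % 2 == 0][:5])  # [64, 4, 16, 64]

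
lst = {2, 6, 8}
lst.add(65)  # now {2, 6, 8, 65}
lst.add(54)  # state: {2, 6, 8, 54, 65}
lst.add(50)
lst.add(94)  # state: {2, 6, 8, 50, 54, 65, 94}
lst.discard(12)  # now {2, 6, 8, 50, 54, 65, 94}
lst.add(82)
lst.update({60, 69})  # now {2, 6, 8, 50, 54, 60, 65, 69, 82, 94}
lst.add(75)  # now {2, 6, 8, 50, 54, 60, 65, 69, 75, 82, 94}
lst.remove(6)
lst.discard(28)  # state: {2, 8, 50, 54, 60, 65, 69, 75, 82, 94}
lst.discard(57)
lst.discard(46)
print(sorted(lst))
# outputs [2, 8, 50, 54, 60, 65, 69, 75, 82, 94]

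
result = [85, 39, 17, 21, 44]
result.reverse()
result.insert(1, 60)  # [44, 60, 21, 17, 39, 85]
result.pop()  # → 85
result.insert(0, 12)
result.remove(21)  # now [12, 44, 60, 17, 39]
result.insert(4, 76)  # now [12, 44, 60, 17, 76, 39]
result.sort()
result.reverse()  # [76, 60, 44, 39, 17, 12]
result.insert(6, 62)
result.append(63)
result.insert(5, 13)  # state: [76, 60, 44, 39, 17, 13, 12, 62, 63]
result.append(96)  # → [76, 60, 44, 39, 17, 13, 12, 62, 63, 96]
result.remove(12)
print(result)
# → [76, 60, 44, 39, 17, 13, 62, 63, 96]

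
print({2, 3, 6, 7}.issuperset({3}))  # True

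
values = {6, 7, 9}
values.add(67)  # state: {6, 7, 9, 67}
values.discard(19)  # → {6, 7, 9, 67}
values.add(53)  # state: {6, 7, 9, 53, 67}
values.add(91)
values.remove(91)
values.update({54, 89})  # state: {6, 7, 9, 53, 54, 67, 89}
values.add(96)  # {6, 7, 9, 53, 54, 67, 89, 96}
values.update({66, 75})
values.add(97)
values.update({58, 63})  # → {6, 7, 9, 53, 54, 58, 63, 66, 67, 75, 89, 96, 97}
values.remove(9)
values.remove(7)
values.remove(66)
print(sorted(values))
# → [6, 53, 54, 58, 63, 67, 75, 89, 96, 97]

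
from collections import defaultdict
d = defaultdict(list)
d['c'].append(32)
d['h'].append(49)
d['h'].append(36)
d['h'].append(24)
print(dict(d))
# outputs {'c': [32], 'h': [49, 36, 24]}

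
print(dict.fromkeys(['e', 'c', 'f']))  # {'e': None, 'c': None, 'f': None}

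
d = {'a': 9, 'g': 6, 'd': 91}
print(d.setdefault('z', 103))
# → 103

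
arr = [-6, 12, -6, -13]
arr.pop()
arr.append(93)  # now [-6, 12, -6, 93]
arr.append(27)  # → [-6, 12, -6, 93, 27]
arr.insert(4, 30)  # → [-6, 12, -6, 93, 30, 27]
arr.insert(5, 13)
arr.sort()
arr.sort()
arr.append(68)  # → [-6, -6, 12, 13, 27, 30, 93, 68]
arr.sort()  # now [-6, -6, 12, 13, 27, 30, 68, 93]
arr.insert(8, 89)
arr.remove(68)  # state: [-6, -6, 12, 13, 27, 30, 93, 89]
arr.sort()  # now [-6, -6, 12, 13, 27, 30, 89, 93]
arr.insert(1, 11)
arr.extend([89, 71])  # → [-6, 11, -6, 12, 13, 27, 30, 89, 93, 89, 71]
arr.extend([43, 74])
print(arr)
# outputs [-6, 11, -6, 12, 13, 27, 30, 89, 93, 89, 71, 43, 74]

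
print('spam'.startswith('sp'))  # True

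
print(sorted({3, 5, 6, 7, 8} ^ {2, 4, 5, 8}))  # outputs [2, 3, 4, 6, 7]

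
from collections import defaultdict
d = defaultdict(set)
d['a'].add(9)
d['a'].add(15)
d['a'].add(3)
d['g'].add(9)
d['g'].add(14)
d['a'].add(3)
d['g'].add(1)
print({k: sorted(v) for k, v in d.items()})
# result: {'a': [3, 9, 15], 'g': [1, 9, 14]}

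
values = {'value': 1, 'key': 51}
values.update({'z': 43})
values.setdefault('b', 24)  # 24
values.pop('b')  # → 24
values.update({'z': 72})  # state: {'value': 1, 'key': 51, 'z': 72}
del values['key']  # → {'value': 1, 'z': 72}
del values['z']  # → {'value': 1}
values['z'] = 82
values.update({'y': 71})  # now {'value': 1, 'z': 82, 'y': 71}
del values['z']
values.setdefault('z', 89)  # 89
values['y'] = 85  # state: {'value': 1, 'y': 85, 'z': 89}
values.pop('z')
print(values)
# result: {'value': 1, 'y': 85}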